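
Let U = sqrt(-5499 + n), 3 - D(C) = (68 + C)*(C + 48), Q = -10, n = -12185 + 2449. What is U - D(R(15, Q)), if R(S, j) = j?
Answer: 2201 + I*sqrt(15235) ≈ 2201.0 + 123.43*I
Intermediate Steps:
n = -9736
D(C) = 3 - (48 + C)*(68 + C) (D(C) = 3 - (68 + C)*(C + 48) = 3 - (68 + C)*(48 + C) = 3 - (48 + C)*(68 + C))
U = I*sqrt(15235) (U = sqrt(-5499 - 9736) = sqrt(-15235) = I*sqrt(15235) ≈ 123.43*I)
U - D(R(15, Q)) = I*sqrt(15235) - (-3261 - 1*(-10)**2 - 116*(-10)) = I*sqrt(15235) - (-3261 - 1*100 + 1160) = I*sqrt(15235) - (-3261 - 100 + 1160) = I*sqrt(15235) - 1*(-2201) = I*sqrt(15235) + 2201 = 2201 + I*sqrt(15235)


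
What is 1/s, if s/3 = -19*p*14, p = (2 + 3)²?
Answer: -1/19950 ≈ -5.0125e-5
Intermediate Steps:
p = 25 (p = 5² = 25)
s = -19950 (s = 3*(-19*25*14) = 3*(-475*14) = 3*(-6650) = -19950)
1/s = 1/(-19950) = -1/19950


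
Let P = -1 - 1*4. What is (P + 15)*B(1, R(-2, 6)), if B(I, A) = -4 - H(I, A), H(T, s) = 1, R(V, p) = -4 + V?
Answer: -50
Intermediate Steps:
B(I, A) = -5 (B(I, A) = -4 - 1*1 = -4 - 1 = -5)
P = -5 (P = -1 - 4 = -5)
(P + 15)*B(1, R(-2, 6)) = (-5 + 15)*(-5) = 10*(-5) = -50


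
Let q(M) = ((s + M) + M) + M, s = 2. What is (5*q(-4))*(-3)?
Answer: 150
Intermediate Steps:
q(M) = 2 + 3*M (q(M) = ((2 + M) + M) + M = (2 + 2*M) + M = 2 + 3*M)
(5*q(-4))*(-3) = (5*(2 + 3*(-4)))*(-3) = (5*(2 - 12))*(-3) = (5*(-10))*(-3) = -50*(-3) = 150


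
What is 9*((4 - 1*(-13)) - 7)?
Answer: 90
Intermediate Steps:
9*((4 - 1*(-13)) - 7) = 9*((4 + 13) - 7) = 9*(17 - 7) = 9*10 = 90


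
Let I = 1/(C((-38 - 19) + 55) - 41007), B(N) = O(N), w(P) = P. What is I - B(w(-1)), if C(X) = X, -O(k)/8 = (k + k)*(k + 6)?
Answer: -3280721/41009 ≈ -80.000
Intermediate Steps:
O(k) = -16*k*(6 + k) (O(k) = -8*(k + k)*(k + 6) = -8*2*k*(6 + k) = -16*k*(6 + k))
B(N) = -16*N*(6 + N)
I = -1/41009 (I = 1/(((-38 - 19) + 55) - 41007) = 1/((-57 + 55) - 41007) = 1/(-2 - 41007) = 1/(-41009) = -1/41009 ≈ -2.4385e-5)
I - B(w(-1)) = -1/41009 - (-16)*(-1)*(6 - 1) = -1/41009 - (-16)*(-1)*5 = -1/41009 - 1*80 = -1/41009 - 80 = -3280721/41009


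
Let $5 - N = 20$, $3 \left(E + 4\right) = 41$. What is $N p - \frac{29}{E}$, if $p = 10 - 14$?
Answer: $57$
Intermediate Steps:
$E = \frac{29}{3}$ ($E = -4 + \frac{1}{3} \cdot 41 = -4 + \frac{41}{3} = \frac{29}{3} \approx 9.6667$)
$N = -15$ ($N = 5 - 20 = -15$)
$p = -4$
$N p - \frac{29}{E} = \left(-15\right) \left(-4\right) - \frac{29}{\frac{29}{3}} = 60 - 3 = 57$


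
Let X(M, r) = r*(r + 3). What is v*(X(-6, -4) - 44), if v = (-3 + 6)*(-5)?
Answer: 600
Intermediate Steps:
X(M, r) = r*(3 + r)
v = -15 (v = 3*(-5) = -15)
v*(X(-6, -4) - 44) = -15*(-4*(3 - 4) - 44) = -15*(-4*(-1) - 44) = -15*(4 - 44) = -15*(-40) = 600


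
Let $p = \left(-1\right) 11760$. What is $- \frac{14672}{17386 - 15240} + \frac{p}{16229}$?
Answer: $- \frac{131674424}{17413717} \approx -7.5615$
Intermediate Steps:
$p = -11760$
$- \frac{14672}{17386 - 15240} + \frac{p}{16229} = - \frac{14672}{17386 - 15240} - \frac{11760}{16229} = - \frac{14672}{2146} - \frac{11760}{16229} = \left(-14672\right) \frac{1}{2146} - \frac{11760}{16229} = - \frac{7336}{1073} - \frac{11760}{16229} = - \frac{131674424}{17413717}$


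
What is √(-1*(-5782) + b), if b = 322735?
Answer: √328517 ≈ 573.16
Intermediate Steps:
√(-1*(-5782) + b) = √(-1*(-5782) + 322735) = √(5782 + 322735) = √328517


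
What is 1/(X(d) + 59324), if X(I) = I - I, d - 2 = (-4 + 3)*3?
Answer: 1/59324 ≈ 1.6857e-5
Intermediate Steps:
d = -1 (d = 2 + (-4 + 3)*3 = 2 - 1*3 = 2 - 3 = -1)
X(I) = 0
1/(X(d) + 59324) = 1/(0 + 59324) = 1/59324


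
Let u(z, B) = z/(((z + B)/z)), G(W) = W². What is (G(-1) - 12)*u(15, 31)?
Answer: -2475/46 ≈ -53.804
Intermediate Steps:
u(z, B) = z²/(B + z) (u(z, B) = z/(((B + z)/z)) = z*(z/(B + z)) = z²/(B + z))
(G(-1) - 12)*u(15, 31) = ((-1)² - 12)*(15²/(31 + 15)) = (1 - 12)*(225/46) = -2475/46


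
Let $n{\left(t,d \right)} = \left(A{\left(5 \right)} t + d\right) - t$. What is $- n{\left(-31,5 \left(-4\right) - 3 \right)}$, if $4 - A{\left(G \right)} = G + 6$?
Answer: $-225$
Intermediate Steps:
$A{\left(G \right)} = -2 - G$ ($A{\left(G \right)} = 4 - \left(G + 6\right) = 4 - \left(6 + G\right) = -2 - G$)
$n{\left(t,d \right)} = d - 8 t$ ($n{\left(t,d \right)} = \left(\left(-2 - 5\right) t + d\right) - t = \left(- 7 t + d\right) - t = \left(d - 7 t\right) - t = d - 8 t$)
$- n{\left(-31,5 \left(-4\right) - 3 \right)} = - (\left(5 \left(-4\right) - 3\right) - -248) = - (\left(-20 - 3\right) + 248) = - (-23 + 248) = \left(-1\right) 225 = -225$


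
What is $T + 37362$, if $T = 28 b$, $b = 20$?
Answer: $37922$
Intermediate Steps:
$T = 560$ ($T = 28 \cdot 20 = 560$)
$T + 37362 = 560 + 37362 = 37922$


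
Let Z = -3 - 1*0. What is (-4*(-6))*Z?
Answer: -72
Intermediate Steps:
Z = -3 (Z = -3 + 0 = -3)
(-4*(-6))*Z = -4*(-6)*(-3) = 24*(-3) = -72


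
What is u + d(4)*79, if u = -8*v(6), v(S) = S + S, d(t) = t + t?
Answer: 536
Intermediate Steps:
d(t) = 2*t
v(S) = 2*S
u = -96 (u = -16*6 = -8*12 = -96)
u + d(4)*79 = -96 + (2*4)*79 = -96 + 8*79 = -96 + 632 = 536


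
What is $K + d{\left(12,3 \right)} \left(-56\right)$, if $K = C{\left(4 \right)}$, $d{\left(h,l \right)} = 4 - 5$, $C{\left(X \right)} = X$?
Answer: $60$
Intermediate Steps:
$d{\left(h,l \right)} = -1$
$K = 4$
$K + d{\left(12,3 \right)} \left(-56\right) = 4 - -56 = 4 + 56 = 60$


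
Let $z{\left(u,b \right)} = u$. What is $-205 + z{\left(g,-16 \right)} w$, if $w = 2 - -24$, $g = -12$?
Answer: $-517$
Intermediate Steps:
$w = 26$ ($w = 2 + 24 = 26$)
$-205 + z{\left(g,-16 \right)} w = -205 - 312 = -517$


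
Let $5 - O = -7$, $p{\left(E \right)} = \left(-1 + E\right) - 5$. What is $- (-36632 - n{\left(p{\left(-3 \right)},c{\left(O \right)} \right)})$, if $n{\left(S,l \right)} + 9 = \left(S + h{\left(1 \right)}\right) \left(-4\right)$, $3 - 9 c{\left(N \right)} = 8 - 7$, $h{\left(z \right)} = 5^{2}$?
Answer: $36559$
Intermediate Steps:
$h{\left(z \right)} = 25$
$p{\left(E \right)} = -6 + E$
$O = 12$ ($O = 5 - -7 = 5 + 7 = 12$)
$c{\left(N \right)} = \frac{2}{9}$ ($c{\left(N \right)} = \frac{1}{3} - \frac{8 - 7}{9} = \frac{1}{3} - \frac{1}{9} = \frac{2}{9}$)
$n{\left(S,l \right)} = -109 - 4 S$ ($n{\left(S,l \right)} = -9 + \left(S + 25\right) \left(-4\right) = -9 + \left(25 + S\right) \left(-4\right) = -9 - \left(100 + 4 S\right) = -109 - 4 S$)
$- (-36632 - n{\left(p{\left(-3 \right)},c{\left(O \right)} \right)}) = - (-36632 - \left(-109 - 4 \left(-6 - 3\right)\right)) = - (-36632 - \left(-109 - -36\right)) = - (-36632 - \left(-109 + 36\right)) = - (-36632 - -73) = - (-36632 + 73) = \left(-1\right) \left(-36559\right) = 36559$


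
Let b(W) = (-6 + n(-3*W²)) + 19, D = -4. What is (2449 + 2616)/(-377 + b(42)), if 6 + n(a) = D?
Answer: -5065/374 ≈ -13.543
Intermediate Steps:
n(a) = -10 (n(a) = -6 - 4 = -10)
b(W) = 3 (b(W) = (-6 - 10) + 19 = -16 + 19 = 3)
(2449 + 2616)/(-377 + b(42)) = (2449 + 2616)/(-377 + 3) = 5065/(-374) = 5065*(-1/374) = -5065/374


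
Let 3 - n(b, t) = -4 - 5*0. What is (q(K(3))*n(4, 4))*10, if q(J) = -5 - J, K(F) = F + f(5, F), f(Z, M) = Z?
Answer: -910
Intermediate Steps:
K(F) = 5 + F (K(F) = F + 5 = 5 + F)
n(b, t) = 7 (n(b, t) = 3 - (-4 - 5*0) = 3 - (-4 + 0) = 3 - 1*(-4) = 3 + 4 = 7)
(q(K(3))*n(4, 4))*10 = ((-5 - (5 + 3))*7)*10 = ((-5 - 1*8)*7)*10 = ((-5 - 8)*7)*10 = -13*7*10 = -91*10 = -910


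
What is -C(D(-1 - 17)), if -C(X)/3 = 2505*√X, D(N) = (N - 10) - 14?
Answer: 7515*I*√42 ≈ 48703.0*I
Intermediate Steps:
D(N) = -24 + N (D(N) = (-10 + N) - 14 = -24 + N)
C(X) = -7515*√X
-C(D(-1 - 17)) = -(-7515)*√(-24 + (-1 - 17)) = -(-7515)*√(-24 - 18) = -(-7515)*√(-42) = -(-7515)*I*√42 = 7515*I*√42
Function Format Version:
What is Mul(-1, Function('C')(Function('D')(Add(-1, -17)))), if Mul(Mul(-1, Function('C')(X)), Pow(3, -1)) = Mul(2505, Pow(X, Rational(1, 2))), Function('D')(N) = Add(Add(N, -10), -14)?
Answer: Mul(7515, I, Pow(42, Rational(1, 2))) ≈ Mul(48703., I)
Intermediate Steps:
Function('D')(N) = Add(-24, N) (Function('D')(N) = Add(Add(-10, N), -14) = Add(-24, N))
Function('C')(X) = Mul(-7515, Pow(X, Rational(1, 2))) (Function('C')(X) = Mul(-3, Mul(2505, Pow(X, Rational(1, 2)))) = Mul(-7515, Pow(X, Rational(1, 2))))
Mul(-1, Function('C')(Function('D')(Add(-1, -17)))) = Mul(-1, Mul(-7515, Pow(Add(-24, Add(-1, -17)), Rational(1, 2)))) = Mul(-1, Mul(-7515, Pow(Add(-24, -18), Rational(1, 2)))) = Mul(-1, Mul(-7515, Pow(-42, Rational(1, 2)))) = Mul(-1, Mul(-7515, Mul(I, Pow(42, Rational(1, 2))))) = Mul(-1, Mul(-7515, I, Pow(42, Rational(1, 2)))) = Mul(7515, I, Pow(42, Rational(1, 2)))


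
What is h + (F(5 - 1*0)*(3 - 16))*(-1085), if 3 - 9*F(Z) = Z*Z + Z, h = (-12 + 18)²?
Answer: -42279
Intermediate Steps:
h = 36 (h = 6² = 36)
F(Z) = ⅓ - Z/9 - Z²/9 (F(Z) = ⅓ - (Z*Z + Z)/9 = ⅓ - (Z² + Z)/9 = ⅓ - (Z + Z²)/9 = ⅓ + (-Z/9 - Z²/9) = ⅓ - Z/9 - Z²/9)
h + (F(5 - 1*0)*(3 - 16))*(-1085) = 36 + ((⅓ - (5 - 1*0)/9 - (5 - 1*0)²/9)*(3 - 16))*(-1085) = 36 + ((⅓ - (5 + 0)/9 - (5 + 0)²/9)*(-13))*(-1085) = 36 + ((⅓ - ⅑*5 - ⅑*5²)*(-13))*(-1085) = 36 + ((⅓ - 5/9 - ⅑*25)*(-13))*(-1085) = 36 + ((⅓ - 5/9 - 25/9)*(-13))*(-1085) = 36 - 3*(-13)*(-1085) = 36 + 39*(-1085) = 36 - 42315 = -42279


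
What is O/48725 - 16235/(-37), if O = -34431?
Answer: 789776428/1802825 ≈ 438.08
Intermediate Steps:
O/48725 - 16235/(-37) = -34431/48725 - 16235/(-37) = -34431*1/48725 - 16235*(-1/37) = -34431/48725 + 16235/37 = 789776428/1802825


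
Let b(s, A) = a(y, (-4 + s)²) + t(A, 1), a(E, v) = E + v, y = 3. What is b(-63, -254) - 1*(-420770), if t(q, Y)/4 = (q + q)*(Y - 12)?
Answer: 447614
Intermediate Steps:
t(q, Y) = 8*q*(-12 + Y) (t(q, Y) = 4*((q + q)*(Y - 12)) = 4*((2*q)*(-12 + Y)) = 4*(2*q*(-12 + Y)) = 8*q*(-12 + Y))
b(s, A) = 3 + (-4 + s)² - 88*A (b(s, A) = (3 + (-4 + s)²) + 8*A*(-12 + 1) = (3 + (-4 + s)²) + 8*A*(-11) = (3 + (-4 + s)²) - 88*A = 3 + (-4 + s)² - 88*A)
b(-63, -254) - 1*(-420770) = (3 + (-4 - 63)² - 88*(-254)) - 1*(-420770) = (3 + (-67)² + 22352) + 420770 = (3 + 4489 + 22352) + 420770 = 26844 + 420770 = 447614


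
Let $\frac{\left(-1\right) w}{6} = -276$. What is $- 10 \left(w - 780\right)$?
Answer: $-8760$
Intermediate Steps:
$w = 1656$ ($w = \left(-6\right) \left(-276\right) = 1656$)
$- 10 \left(w - 780\right) = - 10 \left(1656 - 780\right) = \left(-10\right) 876 = -8760$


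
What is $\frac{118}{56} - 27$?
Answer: $- \frac{697}{28} \approx -24.893$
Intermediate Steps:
$\frac{118}{56} - 27 = 118 \cdot \frac{1}{56} - 27 = \frac{59}{28} - 27 = - \frac{697}{28}$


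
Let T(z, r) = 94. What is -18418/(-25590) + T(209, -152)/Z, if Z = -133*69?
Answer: 27769421/39139905 ≈ 0.70949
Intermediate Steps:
Z = -9177
-18418/(-25590) + T(209, -152)/Z = -18418/(-25590) + 94/(-9177) = -18418*(-1/25590) + 94*(-1/9177) = 9209/12795 - 94/9177 = 27769421/39139905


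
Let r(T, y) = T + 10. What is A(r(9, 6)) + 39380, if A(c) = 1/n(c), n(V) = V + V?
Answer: 1496441/38 ≈ 39380.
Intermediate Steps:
n(V) = 2*V
r(T, y) = 10 + T
A(c) = 1/(2*c)
A(r(9, 6)) + 39380 = 1/(2*(10 + 9)) + 39380 = (1/2)/19 + 39380 = (1/2)*(1/19) + 39380 = 1/38 + 39380 = 1496441/38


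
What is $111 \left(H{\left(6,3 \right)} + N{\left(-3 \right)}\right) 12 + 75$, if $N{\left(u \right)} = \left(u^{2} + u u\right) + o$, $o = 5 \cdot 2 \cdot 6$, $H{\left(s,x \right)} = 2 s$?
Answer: $119955$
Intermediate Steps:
$o = 60$ ($o = 10 \cdot 6 = 60$)
$N{\left(u \right)} = 60 + 2 u^{2}$ ($N{\left(u \right)} = \left(u^{2} + u u\right) + 60 = \left(u^{2} + u^{2}\right) + 60 = 2 u^{2} + 60 = 60 + 2 u^{2}$)
$111 \left(H{\left(6,3 \right)} + N{\left(-3 \right)}\right) 12 + 75 = 111 \left(2 \cdot 6 + \left(60 + 2 \left(-3\right)^{2}\right)\right) 12 + 75 = 111 \left(12 + \left(60 + 2 \cdot 9\right)\right) 12 + 75 = 111 \left(12 + \left(60 + 18\right)\right) 12 + 75 = 111 \left(12 + 78\right) 12 + 75 = 111 \cdot 90 \cdot 12 + 75 = 111 \cdot 1080 + 75 = 119880 + 75 = 119955$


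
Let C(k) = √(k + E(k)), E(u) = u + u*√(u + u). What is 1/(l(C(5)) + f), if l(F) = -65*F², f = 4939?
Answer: 4289/17339271 + 325*√10/17339271 ≈ 0.00030663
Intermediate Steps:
E(u) = u + √2*u^(3/2) (E(u) = u + u*√(2*u) = u + u*(√2*√u) = u + √2*u^(3/2))
C(k) = √(2*k + √2*k^(3/2)) (C(k) = √(k + (k + √2*k^(3/2))) = √(2*k + √2*k^(3/2)))
1/(l(C(5)) + f) = 1/(-(650 + 325*√10) + 4939) = 1/(-65*(10 + 5*√10) + 4939) = 1/((-650 - 325*√10) + 4939) = 1/(4289 - 325*√10)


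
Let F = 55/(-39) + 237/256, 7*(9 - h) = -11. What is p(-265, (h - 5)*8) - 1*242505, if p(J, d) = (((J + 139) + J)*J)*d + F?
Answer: 305813330621/69888 ≈ 4.3758e+6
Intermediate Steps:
h = 74/7 (h = 9 - ⅐*(-11) = 9 + 11/7 = 74/7 ≈ 10.571)
F = -4837/9984 (F = 55*(-1/39) + 237*(1/256) = -55/39 + 237/256 = -4837/9984 ≈ -0.48448)
p(J, d) = -4837/9984 + J*d*(139 + 2*J) (p(J, d) = (((J + 139) + J)*J)*d - 4837/9984 = (((139 + J) + J)*J)*d - 4837/9984 = ((139 + 2*J)*J)*d - 4837/9984 = (J*(139 + 2*J))*d - 4837/9984 = J*d*(139 + 2*J) - 4837/9984 = -4837/9984 + J*d*(139 + 2*J))
p(-265, (h - 5)*8) - 1*242505 = (-4837/9984 + 2*((74/7 - 5)*8)*(-265)² + 139*(-265)*((74/7 - 5)*8)) - 1*242505 = (-4837/9984 + 2*((39/7)*8)*70225 + 139*(-265)*((39/7)*8)) - 242505 = (-4837/9984 + 2*(312/7)*70225 + 139*(-265)*(312/7)) - 242505 = (-4837/9984 + 43820400/7 - 11492520/7) - 242505 = 322761520061/69888 - 242505 = 305813330621/69888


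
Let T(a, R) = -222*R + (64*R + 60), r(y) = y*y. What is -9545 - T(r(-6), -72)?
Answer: -20981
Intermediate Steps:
r(y) = y**2
T(a, R) = 60 - 158*R (T(a, R) = -222*R + (60 + 64*R) = 60 - 158*R)
-9545 - T(r(-6), -72) = -9545 - (60 - 158*(-72)) = -9545 - (60 + 11376) = -9545 - 1*11436 = -9545 - 11436 = -20981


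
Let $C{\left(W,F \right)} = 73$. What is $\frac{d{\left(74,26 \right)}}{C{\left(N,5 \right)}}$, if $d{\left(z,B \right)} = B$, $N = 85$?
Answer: $\frac{26}{73} \approx 0.35616$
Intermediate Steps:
$\frac{d{\left(74,26 \right)}}{C{\left(N,5 \right)}} = \frac{26}{73}$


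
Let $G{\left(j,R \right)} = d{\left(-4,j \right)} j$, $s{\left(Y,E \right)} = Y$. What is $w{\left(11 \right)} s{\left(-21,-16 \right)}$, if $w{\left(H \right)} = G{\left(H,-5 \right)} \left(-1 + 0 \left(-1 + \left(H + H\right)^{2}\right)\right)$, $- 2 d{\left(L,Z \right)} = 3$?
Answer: $- \frac{693}{2} \approx -346.5$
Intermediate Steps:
$d{\left(L,Z \right)} = - \frac{3}{2}$ ($d{\left(L,Z \right)} = \left(- \frac{1}{2}\right) 3 = - \frac{3}{2}$)
$G{\left(j,R \right)} = - \frac{3 j}{2}$
$w{\left(H \right)} = \frac{3 H}{2}$ ($w{\left(H \right)} = - \frac{3 H}{2} \left(-1 + 0 \left(-1 + \left(H + H\right)^{2}\right)\right) = - \frac{3 H}{2} \left(-1 + 0 \left(-1 + \left(2 H\right)^{2}\right)\right) = - \frac{3 H}{2} \left(-1 + 0 \left(-1 + 4 H^{2}\right)\right) = - \frac{3 H}{2} \left(-1 + 0\right) = - \frac{3 H}{2} \left(-1\right) = \frac{3 H}{2}$)
$w{\left(11 \right)} s{\left(-21,-16 \right)} = \frac{3}{2} \cdot 11 \left(-21\right) = \frac{33}{2} \left(-21\right) = - \frac{693}{2}$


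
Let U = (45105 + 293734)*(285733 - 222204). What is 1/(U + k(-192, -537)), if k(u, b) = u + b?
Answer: 1/21526102102 ≈ 4.6455e-11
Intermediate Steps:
k(u, b) = b + u
U = 21526102831 (U = 338839*63529 = 21526102831)
1/(U + k(-192, -537)) = 1/(21526102831 + (-537 - 192)) = 1/(21526102831 - 729) = 1/21526102102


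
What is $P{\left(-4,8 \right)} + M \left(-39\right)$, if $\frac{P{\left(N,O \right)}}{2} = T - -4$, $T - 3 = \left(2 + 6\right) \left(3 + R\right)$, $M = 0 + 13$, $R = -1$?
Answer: $-461$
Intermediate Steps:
$M = 13$
$T = 19$ ($T = 3 + \left(2 + 6\right) \left(3 - 1\right) = 3 + 8 \cdot 2 = 3 + 16 = 19$)
$P{\left(N,O \right)} = 46$ ($P{\left(N,O \right)} = 2 \left(19 - -4\right) = 2 \left(19 + 4\right) = 2 \cdot 23 = 46$)
$P{\left(-4,8 \right)} + M \left(-39\right) = 46 + 13 \left(-39\right) = 46 - 507 = -461$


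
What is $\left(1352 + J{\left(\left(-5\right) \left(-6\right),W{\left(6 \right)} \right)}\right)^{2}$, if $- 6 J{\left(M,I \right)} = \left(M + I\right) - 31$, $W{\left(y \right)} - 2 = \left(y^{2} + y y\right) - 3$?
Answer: $\frac{16168441}{9} \approx 1.7965 \cdot 10^{6}$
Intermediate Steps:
$W{\left(y \right)} = -1 + 2 y^{2}$ ($W{\left(y \right)} = 2 - \left(3 - y^{2} - y y\right) = 2 + \left(\left(y^{2} + y^{2}\right) - 3\right) = 2 + \left(2 y^{2} - 3\right) = 2 + \left(-3 + 2 y^{2}\right) = -1 + 2 y^{2}$)
$J{\left(M,I \right)} = \frac{31}{6} - \frac{I}{6} - \frac{M}{6}$ ($J{\left(M,I \right)} = - \frac{\left(M + I\right) - 31}{6} = - \frac{\left(I + M\right) - 31}{6} = - \frac{-31 + I + M}{6} = \frac{31}{6} - \frac{I}{6} - \frac{M}{6}$)
$\left(1352 + J{\left(\left(-5\right) \left(-6\right),W{\left(6 \right)} \right)}\right)^{2} = \left(1352 - \left(- \frac{31}{6} + \frac{-1 + 2 \cdot 6^{2}}{6} + \frac{1}{6} \left(-5\right) \left(-6\right)\right)\right)^{2} = \left(1352 - \left(- \frac{1}{6} + \frac{-1 + 2 \cdot 36}{6}\right)\right)^{2} = \left(1352 - \left(- \frac{1}{6} + \frac{-1 + 72}{6}\right)\right)^{2} = \left(1352 - \frac{35}{3}\right)^{2} = \left(\frac{4021}{3}\right)^{2} = \frac{16168441}{9}$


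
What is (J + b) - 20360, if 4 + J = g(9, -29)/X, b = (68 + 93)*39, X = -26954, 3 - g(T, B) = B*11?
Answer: -189823706/13477 ≈ -14085.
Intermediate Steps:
g(T, B) = 3 - 11*B (g(T, B) = 3 - B*11 = 3 - 11*B)
b = 6279 (b = 161*39 = 6279)
J = -54069/13477 (J = -4 + (3 - 11*(-29))/(-26954) = -4 + (3 + 319)*(-1/26954) = -4 + 322*(-1/26954) = -4 - 161/13477 = -54069/13477 ≈ -4.0119)
(J + b) - 20360 = (-54069/13477 + 6279) - 20360 = 84568014/13477 - 20360 = -189823706/13477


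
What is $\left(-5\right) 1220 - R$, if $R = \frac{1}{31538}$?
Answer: $- \frac{192381801}{31538} \approx -6100.0$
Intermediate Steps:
$R = \frac{1}{31538} \approx 3.1708 \cdot 10^{-5}$
$\left(-5\right) 1220 - R = \left(-5\right) 1220 - \frac{1}{31538} = -6100 - \frac{1}{31538} = - \frac{192381801}{31538}$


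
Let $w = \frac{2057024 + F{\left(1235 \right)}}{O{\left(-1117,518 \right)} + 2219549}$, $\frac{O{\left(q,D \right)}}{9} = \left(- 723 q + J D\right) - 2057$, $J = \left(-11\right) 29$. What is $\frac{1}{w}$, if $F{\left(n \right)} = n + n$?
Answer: $\frac{7982177}{2059494} \approx 3.8758$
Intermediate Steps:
$J = -319$
$O{\left(q,D \right)} = -18513 - 6507 q - 2871 D$ ($O{\left(q,D \right)} = 9 \left(\left(- 723 q - 319 D\right) - 2057\right) = 9 \left(-2057 - 723 q - 319 D\right) = -18513 - 6507 q - 2871 D$)
$F{\left(n \right)} = 2 n$
$w = \frac{2059494}{7982177}$ ($w = \frac{2057024 + 2 \cdot 1235}{\left(-18513 - -7268319 - 1487178\right) + 2219549} = \frac{2057024 + 2470}{\left(-18513 + 7268319 - 1487178\right) + 2219549} = \frac{2059494}{5762628 + 2219549} = \frac{2059494}{7982177} \approx 0.25801$)
$\frac{1}{w} = \frac{1}{\frac{2059494}{7982177}} = \frac{7982177}{2059494}$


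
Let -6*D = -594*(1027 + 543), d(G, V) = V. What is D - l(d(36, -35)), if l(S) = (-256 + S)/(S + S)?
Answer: 10879809/70 ≈ 1.5543e+5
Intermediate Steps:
l(S) = (-256 + S)/(2*S) (l(S) = (-256 + S)/((2*S)) = (-256 + S)*(1/(2*S)) = (-256 + S)/(2*S))
D = 155430 (D = -(-99)*(1027 + 543) = -(-99)*1570 = -⅙*(-932580) = 155430)
D - l(d(36, -35)) = 155430 - (-256 - 35)/(2*(-35)) = 155430 - (-1)*(-291)/(2*35) = 155430 - 1*291/70 = 155430 - 291/70 = 10879809/70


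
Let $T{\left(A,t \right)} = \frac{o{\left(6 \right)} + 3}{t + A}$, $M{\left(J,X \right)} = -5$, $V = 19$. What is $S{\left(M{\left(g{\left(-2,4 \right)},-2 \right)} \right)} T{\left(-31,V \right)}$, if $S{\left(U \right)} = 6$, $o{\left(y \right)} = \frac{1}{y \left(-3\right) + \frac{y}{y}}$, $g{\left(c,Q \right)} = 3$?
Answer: $- \frac{25}{17} \approx -1.4706$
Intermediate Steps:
$o{\left(y \right)} = \frac{1}{1 - 3 y}$ ($o{\left(y \right)} = \frac{1}{- 3 y + 1} = \frac{1}{1 - 3 y}$)
$T{\left(A,t \right)} = \frac{50}{17 \left(A + t\right)}$ ($T{\left(A,t \right)} = \frac{- \frac{1}{-1 + 3 \cdot 6} + 3}{t + A} = \frac{- \frac{1}{-1 + 18} + 3}{A + t} = \frac{- \frac{1}{17} + 3}{A + t} = \frac{50}{17 \left(A + t\right)}$)
$S{\left(M{\left(g{\left(-2,4 \right)},-2 \right)} \right)} T{\left(-31,V \right)} = 6 \frac{50}{17 \left(-31 + 19\right)} = 6 \frac{50}{17 \left(-12\right)} = 6 \cdot \frac{50}{17} \left(- \frac{1}{12}\right) = 6 \left(- \frac{25}{102}\right) = - \frac{25}{17}$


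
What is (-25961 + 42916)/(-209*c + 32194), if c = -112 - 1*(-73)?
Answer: 3391/8069 ≈ 0.42025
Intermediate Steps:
c = -39 (c = -112 + 73 = -39)
(-25961 + 42916)/(-209*c + 32194) = (-25961 + 42916)/(-209*(-39) + 32194) = 16955/(8151 + 32194) = 16955/40345 = 16955*(1/40345) = 3391/8069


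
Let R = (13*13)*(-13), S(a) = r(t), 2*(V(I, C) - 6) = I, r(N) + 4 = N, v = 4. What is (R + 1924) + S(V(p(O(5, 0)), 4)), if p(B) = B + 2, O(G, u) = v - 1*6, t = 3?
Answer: -274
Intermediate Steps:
O(G, u) = -2 (O(G, u) = 4 - 1*6 = 4 - 6 = -2)
r(N) = -4 + N
p(B) = 2 + B
V(I, C) = 6 + I/2
S(a) = -1 (S(a) = -4 + 3 = -1)
R = -2197 (R = 169*(-13) = -2197)
(R + 1924) + S(V(p(O(5, 0)), 4)) = (-2197 + 1924) - 1 = -273 - 1 = -274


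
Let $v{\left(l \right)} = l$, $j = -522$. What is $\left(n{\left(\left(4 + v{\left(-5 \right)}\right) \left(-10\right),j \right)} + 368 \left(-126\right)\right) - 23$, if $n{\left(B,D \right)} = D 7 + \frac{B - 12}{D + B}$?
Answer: $- \frac{12811519}{256} \approx -50045.0$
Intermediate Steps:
$n{\left(B,D \right)} = 7 D + \frac{-12 + B}{B + D}$
$\left(n{\left(\left(4 + v{\left(-5 \right)}\right) \left(-10\right),j \right)} + 368 \left(-126\right)\right) - 23 = \left(\frac{-12 + \left(4 - 5\right) \left(-10\right) + 7 \left(-522\right)^{2} + 7 \left(4 - 5\right) \left(-10\right) \left(-522\right)}{\left(4 - 5\right) \left(-10\right) - 522} + 368 \left(-126\right)\right) - 23 = \left(\frac{-12 - -10 + 7 \cdot 272484 + 7 \left(\left(-1\right) \left(-10\right)\right) \left(-522\right)}{\left(-1\right) \left(-10\right) - 522} - 46368\right) - 23 = \left(\frac{-12 + 10 + 1907388 + 7 \cdot 10 \left(-522\right)}{10 - 522} - 46368\right) - 23 = \left(\frac{-12 + 10 + 1907388 - 36540}{-512} - 46368\right) - 23 = \left(\left(- \frac{1}{512}\right) 1870846 - 46368\right) - 23 = \left(- \frac{935423}{256} - 46368\right) - 23 = - \frac{12805631}{256} - 23 = - \frac{12811519}{256}$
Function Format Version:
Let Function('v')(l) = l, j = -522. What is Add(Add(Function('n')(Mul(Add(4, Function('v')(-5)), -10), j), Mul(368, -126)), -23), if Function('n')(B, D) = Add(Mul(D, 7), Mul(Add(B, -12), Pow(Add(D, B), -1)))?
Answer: Rational(-12811519, 256) ≈ -50045.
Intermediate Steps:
Function('n')(B, D) = Add(Mul(7, D), Mul(Pow(Add(B, D), -1), Add(-12, B))) (Function('n')(B, D) = Add(Mul(7, D), Mul(Add(-12, B), Pow(Add(B, D), -1))) = Add(Mul(7, D), Mul(Pow(Add(B, D), -1), Add(-12, B))))
Add(Add(Function('n')(Mul(Add(4, Function('v')(-5)), -10), j), Mul(368, -126)), -23) = Add(Add(Mul(Pow(Add(Mul(Add(4, -5), -10), -522), -1), Add(-12, Mul(Add(4, -5), -10), Mul(7, Pow(-522, 2)), Mul(7, Mul(Add(4, -5), -10), -522))), Mul(368, -126)), -23) = Add(Add(Mul(Pow(Add(Mul(-1, -10), -522), -1), Add(-12, Mul(-1, -10), Mul(7, 272484), Mul(7, Mul(-1, -10), -522))), -46368), -23) = Add(Add(Mul(Pow(Add(10, -522), -1), Add(-12, 10, 1907388, Mul(7, 10, -522))), -46368), -23) = Add(Add(Mul(Pow(-512, -1), Add(-12, 10, 1907388, -36540)), -46368), -23) = Add(Add(Mul(Rational(-1, 512), 1870846), -46368), -23) = Add(Add(Rational(-935423, 256), -46368), -23) = Add(Rational(-12805631, 256), -23) = Rational(-12811519, 256)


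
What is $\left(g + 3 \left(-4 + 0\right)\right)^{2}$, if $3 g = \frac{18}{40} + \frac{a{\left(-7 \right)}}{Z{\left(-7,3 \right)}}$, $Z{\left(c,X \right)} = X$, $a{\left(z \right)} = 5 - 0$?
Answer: $\frac{4133089}{32400} \approx 127.56$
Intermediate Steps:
$a{\left(z \right)} = 5$ ($a{\left(z \right)} = 5 + 0 = 5$)
$g = \frac{127}{180}$ ($g = \frac{\frac{18}{40} + \frac{5}{3}}{3} = \frac{18 \cdot \frac{1}{40} + 5 \cdot \frac{1}{3}}{3} = \frac{\frac{9}{20} + \frac{5}{3}}{3} = \frac{1}{3} \cdot \frac{127}{60} = \frac{127}{180} \approx 0.70556$)
$\left(g + 3 \left(-4 + 0\right)\right)^{2} = \left(\frac{127}{180} + 3 \left(-4 + 0\right)\right)^{2} = \left(\frac{127}{180} + 3 \left(-4\right)\right)^{2} = \left(\frac{127}{180} - 12\right)^{2} = \left(- \frac{2033}{180}\right)^{2} = \frac{4133089}{32400}$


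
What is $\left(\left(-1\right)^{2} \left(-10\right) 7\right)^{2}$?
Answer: $4900$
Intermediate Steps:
$\left(\left(-1\right)^{2} \left(-10\right) 7\right)^{2} = \left(1 \left(-10\right) 7\right)^{2} = \left(\left(-10\right) 7\right)^{2} = \left(-70\right)^{2} = 4900$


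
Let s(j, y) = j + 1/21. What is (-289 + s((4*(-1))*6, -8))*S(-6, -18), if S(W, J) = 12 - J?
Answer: -65720/7 ≈ -9388.6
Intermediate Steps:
s(j, y) = 1/21 + j (s(j, y) = j + 1/21 = 1/21 + j)
(-289 + s((4*(-1))*6, -8))*S(-6, -18) = (-289 + (1/21 + (4*(-1))*6))*(12 - 1*(-18)) = (-289 + (1/21 - 4*6))*(12 + 18) = (-289 + (1/21 - 24))*30 = (-289 - 503/21)*30 = -6572/21*30 = -65720/7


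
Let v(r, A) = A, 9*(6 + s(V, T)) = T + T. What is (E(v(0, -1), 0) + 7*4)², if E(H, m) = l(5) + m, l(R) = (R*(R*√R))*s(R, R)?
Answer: 6113504/81 - 61600*√5/9 ≈ 60171.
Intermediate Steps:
s(V, T) = -6 + 2*T/9 (s(V, T) = -6 + (T + T)/9 = -6 + (2*T)/9 = -6 + 2*T/9)
l(R) = R^(5/2)*(-6 + 2*R/9) (l(R) = (R*(R*√R))*(-6 + 2*R/9) = (R*R^(3/2))*(-6 + 2*R/9) = R^(5/2)*(-6 + 2*R/9))
E(H, m) = m - 1100*√5/9 (E(H, m) = 2*5^(5/2)*(-27 + 5)/9 + m = (2/9)*(25*√5)*(-22) + m = -1100*√5/9 + m = m - 1100*√5/9)
(E(v(0, -1), 0) + 7*4)² = ((0 - 1100*√5/9) + 7*4)² = (-1100*√5/9 + 28)² = (28 - 1100*√5/9)²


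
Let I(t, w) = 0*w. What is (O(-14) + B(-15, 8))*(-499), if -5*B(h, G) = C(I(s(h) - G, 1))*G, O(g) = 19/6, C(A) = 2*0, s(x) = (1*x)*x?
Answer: -9481/6 ≈ -1580.2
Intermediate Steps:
s(x) = x² (s(x) = x*x = x²)
I(t, w) = 0
C(A) = 0
O(g) = 19/6 (O(g) = 19*(⅙) = 19/6)
B(h, G) = 0 (B(h, G) = -0*G = -⅕*0 = 0)
(O(-14) + B(-15, 8))*(-499) = (19/6 + 0)*(-499) = (19/6)*(-499) = -9481/6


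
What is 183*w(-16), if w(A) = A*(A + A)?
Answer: 93696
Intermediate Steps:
w(A) = 2*A² (w(A) = A*(2*A) = 2*A²)
183*w(-16) = 183*(2*(-16)²) = 183*(2*256) = 183*512 = 93696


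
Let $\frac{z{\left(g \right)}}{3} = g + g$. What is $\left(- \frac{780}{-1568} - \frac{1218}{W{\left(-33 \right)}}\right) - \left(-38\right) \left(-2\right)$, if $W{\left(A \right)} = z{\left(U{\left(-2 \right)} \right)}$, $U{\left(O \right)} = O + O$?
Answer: $- \frac{9703}{392} \approx -24.753$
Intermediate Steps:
$U{\left(O \right)} = 2 O$
$z{\left(g \right)} = 6 g$ ($z{\left(g \right)} = 3 \left(g + g\right) = 3 \cdot 2 g = 6 g$)
$W{\left(A \right)} = -24$ ($W{\left(A \right)} = 6 \cdot 2 \left(-2\right) = 6 \left(-4\right) = -24$)
$\left(- \frac{780}{-1568} - \frac{1218}{W{\left(-33 \right)}}\right) - \left(-38\right) \left(-2\right) = \left(- \frac{780}{-1568} - \frac{1218}{-24}\right) - \left(-38\right) \left(-2\right) = \left(\left(-780\right) \left(- \frac{1}{1568}\right) - - \frac{203}{4}\right) - 76 = \left(\frac{195}{392} + \frac{203}{4}\right) - 76 = \frac{20089}{392} - 76 = - \frac{9703}{392}$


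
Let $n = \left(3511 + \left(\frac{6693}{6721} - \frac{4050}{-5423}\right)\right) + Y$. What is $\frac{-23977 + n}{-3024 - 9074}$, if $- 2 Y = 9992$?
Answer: $\frac{84361366087}{40086154394} \approx 2.1045$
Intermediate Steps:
$Y = -4996$ ($Y = \left(- \frac{1}{2}\right) 9992 = -4996$)
$n = - \frac{4914703506}{3313453}$ ($n = \left(3511 + \left(\frac{6693}{6721} - \frac{4050}{-5423}\right)\right) - 4996 = \left(3511 + \left(6693 \cdot \frac{1}{6721} - - \frac{4050}{5423}\right)\right) - 4996 = \left(3511 + \left(\frac{6693}{6721} + \frac{4050}{5423}\right)\right) - 4996 = \left(3511 + \frac{5774199}{3313453}\right) - 4996 = \frac{11639307682}{3313453} - 4996 = - \frac{4914703506}{3313453} \approx -1483.3$)
$\frac{-23977 + n}{-3024 - 9074} = \frac{-23977 - \frac{4914703506}{3313453}}{-3024 - 9074} = - \frac{84361366087}{3313453 \left(-12098\right)} = \left(- \frac{84361366087}{3313453}\right) \left(- \frac{1}{12098}\right) = \frac{84361366087}{40086154394}$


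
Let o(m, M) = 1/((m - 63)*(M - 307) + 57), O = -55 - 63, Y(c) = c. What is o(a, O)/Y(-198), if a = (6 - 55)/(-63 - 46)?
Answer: -109/574964874 ≈ -1.8958e-7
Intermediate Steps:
O = -118
a = 49/109 (a = -49/(-109) = -49*(-1/109) = 49/109 ≈ 0.44954)
o(m, M) = 1/(57 + (-307 + M)*(-63 + m)) (o(m, M) = 1/((-63 + m)*(-307 + M) + 57) = 1/((-307 + M)*(-63 + m) + 57) = 1/(57 + (-307 + M)*(-63 + m)))
o(a, O)/Y(-198) = 1/(19398 - 307*49/109 - 63*(-118) - 118*49/109*(-198)) = -1/198/(19398 - 15043/109 + 7434 - 5782/109) = -1/198/(2903863/109) = (109/2903863)*(-1/198) = -109/574964874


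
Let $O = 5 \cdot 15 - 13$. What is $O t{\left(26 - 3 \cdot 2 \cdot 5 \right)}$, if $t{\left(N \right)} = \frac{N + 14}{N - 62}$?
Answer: $- \frac{310}{33} \approx -9.3939$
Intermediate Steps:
$t{\left(N \right)} = \frac{14 + N}{-62 + N}$
$O = 62$ ($O = 75 - 13 = 62$)
$O t{\left(26 - 3 \cdot 2 \cdot 5 \right)} = 62 \frac{14 + \left(26 - 3 \cdot 2 \cdot 5\right)}{-62 + \left(26 - 3 \cdot 2 \cdot 5\right)} = 62 \frac{14 + \left(26 - 6 \cdot 5\right)}{-62 + \left(26 - 6 \cdot 5\right)} = 62 \frac{14 + \left(26 - 30\right)}{-62 + \left(26 - 30\right)} = 62 \frac{14 - 4}{-62 - 4} = 62 \frac{1}{-66} \cdot 10 = 62 \left(\left(- \frac{1}{66}\right) 10\right) = 62 \left(- \frac{5}{33}\right) = - \frac{310}{33}$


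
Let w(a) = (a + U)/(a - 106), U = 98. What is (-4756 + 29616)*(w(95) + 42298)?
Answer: 1051092100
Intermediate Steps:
w(a) = (98 + a)/(-106 + a) (w(a) = (a + 98)/(a - 106) = (98 + a)/(-106 + a))
(-4756 + 29616)*(w(95) + 42298) = (-4756 + 29616)*((98 + 95)/(-106 + 95) + 42298) = 24860*(193/(-11) + 42298) = 24860*(-1/11*193 + 42298) = 24860*(-193/11 + 42298) = 24860*(465085/11) = 1051092100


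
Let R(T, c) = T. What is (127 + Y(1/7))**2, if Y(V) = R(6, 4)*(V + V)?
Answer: 811801/49 ≈ 16567.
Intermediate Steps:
Y(V) = 12*V (Y(V) = 6*(V + V) = 6*(2*V) = 12*V)
(127 + Y(1/7))**2 = (127 + 12/7)**2 = (901/7)**2 = 811801/49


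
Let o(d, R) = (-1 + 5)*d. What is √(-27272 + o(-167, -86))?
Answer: 2*I*√6985 ≈ 167.15*I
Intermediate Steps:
o(d, R) = 4*d
√(-27272 + o(-167, -86)) = √(-27272 + 4*(-167)) = √(-27272 - 668) = √(-27940) = 2*I*√6985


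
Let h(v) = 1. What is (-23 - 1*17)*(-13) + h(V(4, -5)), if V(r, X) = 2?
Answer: 521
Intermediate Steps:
(-23 - 1*17)*(-13) + h(V(4, -5)) = (-23 - 1*17)*(-13) + 1 = (-23 - 17)*(-13) + 1 = -40*(-13) + 1 = 520 + 1 = 521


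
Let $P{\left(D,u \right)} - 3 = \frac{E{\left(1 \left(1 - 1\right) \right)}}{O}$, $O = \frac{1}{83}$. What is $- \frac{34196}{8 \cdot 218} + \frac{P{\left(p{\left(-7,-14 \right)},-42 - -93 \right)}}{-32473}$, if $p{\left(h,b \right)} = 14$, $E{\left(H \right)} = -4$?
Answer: $- \frac{39638319}{2022604} \approx -19.598$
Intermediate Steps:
$O = \frac{1}{83} \approx 0.012048$
$P{\left(D,u \right)} = -329$ ($P{\left(D,u \right)} = 3 - 4 \frac{1}{\frac{1}{83}} = 3 - 332 = -329$)
$- \frac{34196}{8 \cdot 218} + \frac{P{\left(p{\left(-7,-14 \right)},-42 - -93 \right)}}{-32473} = - \frac{34196}{8 \cdot 218} - \frac{329}{-32473} = - \frac{34196}{1744} - - \frac{47}{4639} = \left(-34196\right) \frac{1}{1744} + \frac{47}{4639} = - \frac{8549}{436} + \frac{47}{4639} = - \frac{39638319}{2022604}$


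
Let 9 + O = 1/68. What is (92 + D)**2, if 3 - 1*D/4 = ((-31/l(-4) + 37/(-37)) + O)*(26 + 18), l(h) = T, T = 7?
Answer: 98759347600/14161 ≈ 6.9740e+6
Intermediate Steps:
l(h) = 7
O = -611/68 (O = -9 + 1/68 = -611/68 ≈ -8.9853)
D = 303312/119 (D = 12 - 4*((-31/7 + 37/(-37)) - 611/68)*(26 + 18) = 12 - 4*((-31*1/7 + 37*(-1/37)) - 611/68)*44 = 12 - 4*((-31/7 - 1) - 611/68)*44 = 12 - 4*(-38/7 - 611/68)*44 = 12 - (-6861)*44/119 = 12 - 4*(-75471/119) = 12 + 301884/119 = 303312/119 ≈ 2548.8)
(92 + D)**2 = (92 + 303312/119)**2 = (314260/119)**2 = 98759347600/14161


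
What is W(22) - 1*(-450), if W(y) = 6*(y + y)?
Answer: 714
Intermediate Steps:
W(y) = 12*y (W(y) = 6*(2*y) = 12*y)
W(22) - 1*(-450) = 12*22 - 1*(-450) = 264 + 450 = 714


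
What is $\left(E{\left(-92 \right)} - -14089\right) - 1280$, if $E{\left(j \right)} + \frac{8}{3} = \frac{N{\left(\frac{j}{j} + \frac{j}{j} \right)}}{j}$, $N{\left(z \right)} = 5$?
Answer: $\frac{3534533}{276} \approx 12806.0$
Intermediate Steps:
$E{\left(j \right)} = - \frac{8}{3} + \frac{5}{j}$
$\left(E{\left(-92 \right)} - -14089\right) - 1280 = \left(\left(- \frac{8}{3} + \frac{5}{-92}\right) - -14089\right) - 1280 = \left(\left(- \frac{8}{3} + 5 \left(- \frac{1}{92}\right)\right) + 14089\right) - 1280 = \left(\left(- \frac{8}{3} - \frac{5}{92}\right) + 14089\right) - 1280 = \left(- \frac{751}{276} + 14089\right) - 1280 = \frac{3887813}{276} - 1280 = \frac{3534533}{276}$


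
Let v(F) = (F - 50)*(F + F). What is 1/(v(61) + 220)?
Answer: 1/1562 ≈ 0.00064021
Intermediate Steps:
v(F) = 2*F*(-50 + F) (v(F) = (-50 + F)*(2*F) = 2*F*(-50 + F))
1/(v(61) + 220) = 1/(2*61*(-50 + 61) + 220) = 1/(2*61*11 + 220) = 1/(1342 + 220) = 1/1562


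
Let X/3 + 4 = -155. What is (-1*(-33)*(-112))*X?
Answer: 1762992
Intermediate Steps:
X = -477 (X = -12 + 3*(-155) = -12 - 465 = -477)
(-1*(-33)*(-112))*X = (-1*(-33)*(-112))*(-477) = (33*(-112))*(-477) = -3696*(-477) = 1762992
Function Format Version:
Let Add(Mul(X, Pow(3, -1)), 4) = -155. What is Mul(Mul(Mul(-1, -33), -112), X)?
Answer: 1762992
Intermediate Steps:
X = -477 (X = Add(-12, Mul(3, -155)) = Add(-12, -465) = -477)
Mul(Mul(Mul(-1, -33), -112), X) = Mul(Mul(Mul(-1, -33), -112), -477) = Mul(Mul(33, -112), -477) = Mul(-3696, -477) = 1762992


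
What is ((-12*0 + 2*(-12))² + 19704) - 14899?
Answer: 5381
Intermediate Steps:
((-12*0 + 2*(-12))² + 19704) - 14899 = ((0 - 24)² + 19704) - 14899 = ((-24)² + 19704) - 14899 = (576 + 19704) - 14899 = 20280 - 14899 = 5381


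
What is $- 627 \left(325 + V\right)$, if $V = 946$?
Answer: $-796917$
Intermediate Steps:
$- 627 \left(325 + V\right) = - 627 \left(325 + 946\right) = \left(-627\right) 1271 = -796917$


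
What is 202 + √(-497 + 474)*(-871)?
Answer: 202 - 871*I*√23 ≈ 202.0 - 4177.2*I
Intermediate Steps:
202 + √(-497 + 474)*(-871) = 202 + √(-23)*(-871) = 202 + (I*√23)*(-871) = 202 - 871*I*√23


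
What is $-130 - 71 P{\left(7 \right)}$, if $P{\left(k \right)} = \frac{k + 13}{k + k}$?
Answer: $- \frac{1620}{7} \approx -231.43$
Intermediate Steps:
$P{\left(k \right)} = \frac{13 + k}{2 k}$
$-130 - 71 P{\left(7 \right)} = -130 - 71 \frac{13 + 7}{2 \cdot 7} = -130 - 71 \cdot \frac{1}{2} \cdot \frac{1}{7} \cdot 20 = -130 - \frac{710}{7} = - \frac{1620}{7}$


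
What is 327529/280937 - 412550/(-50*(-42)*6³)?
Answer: 653331901/2548660464 ≈ 0.25634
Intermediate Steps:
327529/280937 - 412550/(-50*(-42)*6³) = 327529*(1/280937) - 412550/(2100*216) = 327529/280937 - 412550/453600 = 327529/280937 - 412550*1/453600 = 327529/280937 - 8251/9072 = 653331901/2548660464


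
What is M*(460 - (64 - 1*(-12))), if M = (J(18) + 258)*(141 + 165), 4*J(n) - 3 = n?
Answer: 30932928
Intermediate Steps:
J(n) = ¾ + n/4
M = 161109/2 (M = ((¾ + (¼)*18) + 258)*(141 + 165) = ((¾ + 9/2) + 258)*306 = (21/4 + 258)*306 = (1053/4)*306 = 161109/2 ≈ 80555.)
M*(460 - (64 - 1*(-12))) = 161109*(460 - (64 - 1*(-12)))/2 = 161109*(460 - (64 + 12))/2 = 161109*(460 - 1*76)/2 = 161109*(460 - 76)/2 = (161109/2)*384 = 30932928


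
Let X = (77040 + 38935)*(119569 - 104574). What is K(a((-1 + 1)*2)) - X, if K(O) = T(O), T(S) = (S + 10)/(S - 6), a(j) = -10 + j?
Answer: -1739045125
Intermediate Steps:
T(S) = (10 + S)/(-6 + S)
K(O) = (10 + O)/(-6 + O)
X = 1739045125 (X = 115975*14995 = 1739045125)
K(a((-1 + 1)*2)) - X = (10 + (-10 + (-1 + 1)*2))/(-6 + (-10 + (-1 + 1)*2)) - 1*1739045125 = (10 + (-10 + 0*2))/(-6 + (-10 + 0*2)) - 1739045125 = (10 + (-10 + 0))/(-6 + (-10 + 0)) - 1739045125 = (10 - 10)/(-6 - 10) - 1739045125 = 0/(-16) - 1739045125 = -1/16*0 - 1739045125 = 0 - 1739045125 = -1739045125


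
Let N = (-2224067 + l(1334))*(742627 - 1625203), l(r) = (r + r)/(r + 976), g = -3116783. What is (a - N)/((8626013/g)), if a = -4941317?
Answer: 2355418833817320233371/3321015005 ≈ 7.0925e+11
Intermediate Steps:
l(r) = 2*r/(976 + r) (l(r) = (2*r)/(976 + r) = 2*r/(976 + r))
N = 755719247835792/385 (N = (-2224067 + 2*1334/(976 + 1334))*(742627 - 1625203) = (-2224067 + 2*1334/2310)*(-882576) = (-2224067 + 2*1334*(1/2310))*(-882576) = (-2224067 + 1334/1155)*(-882576) = -2568796051/1155*(-882576) = 755719247835792/385 ≈ 1.9629e+12)
(a - N)/((8626013/g)) = (-4941317 - 1*755719247835792/385)/((8626013/(-3116783))) = (-4941317 - 755719247835792/385)/((8626013*(-1/3116783))) = -755721150242837/(385*(-8626013/3116783)) = -755721150242837/385*(-3116783/8626013) = 2355418833817320233371/3321015005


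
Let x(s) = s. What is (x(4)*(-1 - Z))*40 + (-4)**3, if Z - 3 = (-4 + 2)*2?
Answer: -64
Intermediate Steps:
Z = -1 (Z = 3 + (-4 + 2)*2 = 3 - 2*2 = 3 - 4 = -1)
(x(4)*(-1 - Z))*40 + (-4)**3 = (4*(-1 - 1*(-1)))*40 + (-4)**3 = (4*(-1 + 1))*40 - 64 = (4*0)*40 - 64 = 0*40 - 64 = 0 - 64 = -64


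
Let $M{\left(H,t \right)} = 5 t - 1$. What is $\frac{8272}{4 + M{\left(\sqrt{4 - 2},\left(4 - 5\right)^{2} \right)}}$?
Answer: $1034$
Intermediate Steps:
$M{\left(H,t \right)} = -1 + 5 t$
$\frac{8272}{4 + M{\left(\sqrt{4 - 2},\left(4 - 5\right)^{2} \right)}} = \frac{8272}{4 - \left(1 - 5 \left(4 - 5\right)^{2}\right)} = \frac{8272}{4 - \left(1 - 5 \left(-1\right)^{2}\right)} = \frac{8272}{4 + \left(-1 + 5 \cdot 1\right)} = \frac{8272}{4 + \left(-1 + 5\right)} = \frac{8272}{4 + 4} = \frac{8272}{8} = 8272 \cdot \frac{1}{8} = 1034$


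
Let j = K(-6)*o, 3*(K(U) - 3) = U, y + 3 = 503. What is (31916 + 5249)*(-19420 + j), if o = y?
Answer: -703161800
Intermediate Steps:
y = 500 (y = -3 + 503 = 500)
K(U) = 3 + U/3
o = 500
j = 500 (j = (3 + (⅓)*(-6))*500 = (3 - 2)*500 = 1*500 = 500)
(31916 + 5249)*(-19420 + j) = (31916 + 5249)*(-19420 + 500) = 37165*(-18920) = -703161800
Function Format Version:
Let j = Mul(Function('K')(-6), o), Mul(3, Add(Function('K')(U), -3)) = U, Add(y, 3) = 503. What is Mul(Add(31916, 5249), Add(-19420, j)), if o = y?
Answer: -703161800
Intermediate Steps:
y = 500 (y = Add(-3, 503) = 500)
Function('K')(U) = Add(3, Mul(Rational(1, 3), U))
o = 500
j = 500 (j = Mul(Add(3, Mul(Rational(1, 3), -6)), 500) = Mul(Add(3, -2), 500) = Mul(1, 500) = 500)
Mul(Add(31916, 5249), Add(-19420, j)) = Mul(Add(31916, 5249), Add(-19420, 500)) = Mul(37165, -18920) = -703161800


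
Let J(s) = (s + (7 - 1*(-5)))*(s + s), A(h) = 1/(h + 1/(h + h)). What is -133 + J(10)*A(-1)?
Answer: -1279/3 ≈ -426.33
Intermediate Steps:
A(h) = 1/(h + 1/(2*h))
J(s) = 2*s*(12 + s) (J(s) = (s + (7 + 5))*(2*s) = (s + 12)*(2*s) = (12 + s)*(2*s) = 2*s*(12 + s))
-133 + J(10)*A(-1) = -133 + (2*10*(12 + 10))*(2*(-1)/(1 + 2*(-1)²)) = -133 + (2*10*22)*(2*(-1)/(1 + 2*1)) = -133 + 440*(2*(-1)/(1 + 2)) = -133 + 440*(2*(-1)/3) = -133 + 440*(2*(-1)*(⅓)) = -133 + 440*(-⅔) = -133 - 880/3 = -1279/3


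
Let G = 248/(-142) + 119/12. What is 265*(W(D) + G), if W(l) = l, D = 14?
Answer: 5005585/852 ≈ 5875.1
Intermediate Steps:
G = 6961/852 (G = 248*(-1/142) + 119*(1/12) = -124/71 + 119/12 = 6961/852 ≈ 8.1702)
265*(W(D) + G) = 265*(14 + 6961/852) = 265*(18889/852) = 5005585/852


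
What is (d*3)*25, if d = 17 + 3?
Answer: 1500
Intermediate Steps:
d = 20
(d*3)*25 = (20*3)*25 = 60*25 = 1500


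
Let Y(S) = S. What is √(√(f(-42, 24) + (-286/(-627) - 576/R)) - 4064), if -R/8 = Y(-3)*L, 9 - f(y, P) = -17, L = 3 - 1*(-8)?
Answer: √(-1597676256 + 1254*√2385735)/627 ≈ 63.711*I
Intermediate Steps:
L = 11 (L = 3 + 8 = 11)
f(y, P) = 26 (f(y, P) = 9 - 1*(-17) = 9 + 17 = 26)
R = 264 (R = -(-24)*11 = -8*(-33) = 264)
√(√(f(-42, 24) + (-286/(-627) - 576/R)) - 4064) = √(√(26 + (-286/(-627) - 576/264)) - 4064) = √(√(26 + (-286*(-1/627) - 576*1/264)) - 4064) = √(√(26 + (26/57 - 24/11)) - 4064) = √(√(26 - 1082/627) - 4064) = √(√(15220/627) - 4064) = √(2*√2385735/627 - 4064) = √(-4064 + 2*√2385735/627)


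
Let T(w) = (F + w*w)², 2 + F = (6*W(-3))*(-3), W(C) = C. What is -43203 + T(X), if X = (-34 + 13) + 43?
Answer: 244093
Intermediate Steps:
X = 22 (X = -21 + 43 = 22)
F = 52 (F = -2 + (6*(-3))*(-3) = -2 - 18*(-3) = -2 + 54 = 52)
T(w) = (52 + w²)² (T(w) = (52 + w*w)² = (52 + w²)²)
-43203 + T(X) = -43203 + (52 + 22²)² = -43203 + (52 + 484)² = -43203 + 536² = -43203 + 287296 = 244093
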